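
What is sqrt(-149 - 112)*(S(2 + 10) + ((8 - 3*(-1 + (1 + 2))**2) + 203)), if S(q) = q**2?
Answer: 1029*I*sqrt(29) ≈ 5541.3*I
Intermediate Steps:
sqrt(-149 - 112)*(S(2 + 10) + ((8 - 3*(-1 + (1 + 2))**2) + 203)) = sqrt(-149 - 112)*((2 + 10)**2 + ((8 - 3*(-1 + (1 + 2))**2) + 203)) = sqrt(-261)*(12**2 + ((8 - 3*(-1 + 3)**2) + 203)) = (3*I*sqrt(29))*(144 + ((8 - 3*2**2) + 203)) = (3*I*sqrt(29))*(144 + ((8 - 3*4) + 203)) = (3*I*sqrt(29))*(144 + ((8 - 12) + 203)) = (3*I*sqrt(29))*(144 + (-4 + 203)) = (3*I*sqrt(29))*(144 + 199) = (3*I*sqrt(29))*343 = 1029*I*sqrt(29)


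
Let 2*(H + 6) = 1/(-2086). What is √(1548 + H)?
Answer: √6709851589/2086 ≈ 39.268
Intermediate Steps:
H = -25033/4172 (H = -6 + (½)/(-2086) = -6 + (½)*(-1/2086) = -6 - 1/4172 = -25033/4172 ≈ -6.0002)
√(1548 + H) = √(1548 - 25033/4172) = √(6433223/4172) = √6709851589/2086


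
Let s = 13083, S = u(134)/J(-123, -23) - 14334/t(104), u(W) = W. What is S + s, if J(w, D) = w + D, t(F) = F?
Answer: 49136393/3796 ≈ 12944.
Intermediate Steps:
J(w, D) = D + w
S = -526675/3796 (S = 134/(-23 - 123) - 14334/104 = 134/(-146) - 14334*1/104 = 134*(-1/146) - 7167/52 = -67/73 - 7167/52 = -526675/3796 ≈ -138.74)
S + s = -526675/3796 + 13083 = 49136393/3796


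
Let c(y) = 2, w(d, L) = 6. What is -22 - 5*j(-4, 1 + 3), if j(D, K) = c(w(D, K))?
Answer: -32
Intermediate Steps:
j(D, K) = 2
-22 - 5*j(-4, 1 + 3) = -22 - 5*2 = -22 - 10 = -32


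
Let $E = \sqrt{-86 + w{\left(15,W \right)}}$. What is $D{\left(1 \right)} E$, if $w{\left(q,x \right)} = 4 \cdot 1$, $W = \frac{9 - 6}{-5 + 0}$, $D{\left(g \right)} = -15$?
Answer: $- 15 i \sqrt{82} \approx - 135.83 i$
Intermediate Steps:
$W = - \frac{3}{5}$ ($W = \frac{3}{-5} = 3 \left(- \frac{1}{5}\right) = - \frac{3}{5} \approx -0.6$)
$w{\left(q,x \right)} = 4$
$E = i \sqrt{82}$ ($E = \sqrt{-86 + 4} = \sqrt{-82} = i \sqrt{82} \approx 9.0554 i$)
$D{\left(1 \right)} E = - 15 i \sqrt{82}$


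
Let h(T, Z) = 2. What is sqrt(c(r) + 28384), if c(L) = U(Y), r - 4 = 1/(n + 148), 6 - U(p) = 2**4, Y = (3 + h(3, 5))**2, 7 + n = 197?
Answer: sqrt(28374) ≈ 168.45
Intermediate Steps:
n = 190 (n = -7 + 197 = 190)
Y = 25 (Y = (3 + 2)**2 = 5**2 = 25)
U(p) = -10 (U(p) = 6 - 1*2**4 = 6 - 1*16 = 6 - 16 = -10)
r = 1353/338 (r = 4 + 1/(190 + 148) = 4 + 1/338 = 1353/338 ≈ 4.0030)
c(L) = -10
sqrt(c(r) + 28384) = sqrt(-10 + 28384) = sqrt(28374)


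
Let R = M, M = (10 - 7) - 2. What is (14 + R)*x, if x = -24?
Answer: -360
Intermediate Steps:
M = 1 (M = 3 - 2 = 1)
R = 1
(14 + R)*x = (14 + 1)*(-24) = 15*(-24) = -360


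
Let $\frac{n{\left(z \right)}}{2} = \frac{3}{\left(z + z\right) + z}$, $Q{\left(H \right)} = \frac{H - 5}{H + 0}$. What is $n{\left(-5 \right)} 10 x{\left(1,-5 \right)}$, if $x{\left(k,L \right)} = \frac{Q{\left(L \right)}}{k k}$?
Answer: $-8$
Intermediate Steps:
$Q{\left(H \right)} = \frac{-5 + H}{H}$
$n{\left(z \right)} = \frac{2}{z}$ ($n{\left(z \right)} = 2 \frac{3}{\left(z + z\right) + z} = 2 \frac{3}{2 z + z} = 2 \frac{3}{3 z} = 2 \cdot 3 \frac{1}{3 z} = \frac{2}{z}$)
$x{\left(k,L \right)} = \frac{-5 + L}{L k^{2}}$ ($x{\left(k,L \right)} = \frac{\frac{1}{L} \left(-5 + L\right)}{k k} = \frac{\frac{1}{L} \left(-5 + L\right)}{k^{2}} = \frac{-5 + L}{L k^{2}}$)
$n{\left(-5 \right)} 10 x{\left(1,-5 \right)} = \frac{2}{-5} \cdot 10 \frac{-5 - 5}{\left(-5\right) 1} = 2 \left(- \frac{1}{5}\right) 10 \left(\left(- \frac{1}{5}\right) 1 \left(-10\right)\right) = \left(- \frac{2}{5}\right) 10 \cdot 2 = \left(-4\right) 2 = -8$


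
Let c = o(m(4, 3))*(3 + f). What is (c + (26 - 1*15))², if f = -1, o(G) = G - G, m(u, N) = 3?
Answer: 121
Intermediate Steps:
o(G) = 0
c = 0 (c = 0*(3 - 1) = 0*2 = 0)
(c + (26 - 1*15))² = (0 + (26 - 1*15))² = (0 + (26 - 15))² = (0 + 11)² = 11² = 121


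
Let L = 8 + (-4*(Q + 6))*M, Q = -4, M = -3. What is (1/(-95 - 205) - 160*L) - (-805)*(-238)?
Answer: -59013001/300 ≈ -1.9671e+5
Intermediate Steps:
L = 32 (L = 8 - 4*(-4 + 6)*(-3) = 8 - 4*2*(-3) = 8 - 8*(-3) = 8 + 24 = 32)
(1/(-95 - 205) - 160*L) - (-805)*(-238) = (1/(-95 - 205) - 160*32) - (-805)*(-238) = (1/(-300) - 5120) - 1*191590 = (-1/300 - 5120) - 191590 = -1536001/300 - 191590 = -59013001/300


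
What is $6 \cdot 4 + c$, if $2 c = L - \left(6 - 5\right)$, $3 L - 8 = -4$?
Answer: $\frac{145}{6} \approx 24.167$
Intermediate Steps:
$L = \frac{4}{3}$ ($L = \frac{8}{3} + \frac{1}{3} \left(-4\right) = \frac{8}{3} - \frac{4}{3} = \frac{4}{3} \approx 1.3333$)
$c = \frac{1}{6}$ ($c = \frac{\frac{4}{3} - \left(6 - 5\right)}{2} = \frac{\frac{4}{3} - 1}{2} = \frac{1}{2} \cdot \frac{1}{3} = \frac{1}{6} \approx 0.16667$)
$6 \cdot 4 + c = 6 \cdot 4 + \frac{1}{6} = 24 + \frac{1}{6} = \frac{145}{6}$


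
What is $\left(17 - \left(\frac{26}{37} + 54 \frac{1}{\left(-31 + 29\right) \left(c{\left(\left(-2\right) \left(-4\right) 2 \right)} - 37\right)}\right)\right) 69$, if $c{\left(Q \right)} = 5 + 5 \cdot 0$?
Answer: $\frac{1262493}{1184} \approx 1066.3$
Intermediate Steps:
$c{\left(Q \right)} = 5$ ($c{\left(Q \right)} = 5 + 0 = 5$)
$\left(17 - \left(\frac{26}{37} + 54 \frac{1}{\left(-31 + 29\right) \left(c{\left(\left(-2\right) \left(-4\right) 2 \right)} - 37\right)}\right)\right) 69 = \left(17 - \left(\frac{26}{37} + 54 \frac{1}{\left(-31 + 29\right) \left(5 - 37\right)}\right)\right) 69 = \left(17 - \left(\frac{26}{37} + \frac{54}{\left(-32\right) \left(-2\right)}\right)\right) 69 = \left(17 - \left(\frac{26}{37} + \frac{54}{64}\right)\right) 69 = \left(17 - \frac{1831}{1184}\right) 69 = \frac{18297}{1184} \cdot 69 = \frac{1262493}{1184}$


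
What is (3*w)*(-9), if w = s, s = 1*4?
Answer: -108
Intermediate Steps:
s = 4
w = 4
(3*w)*(-9) = (3*4)*(-9) = 12*(-9) = -108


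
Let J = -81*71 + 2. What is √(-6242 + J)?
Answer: I*√11991 ≈ 109.5*I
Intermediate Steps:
J = -5749 (J = -5751 + 2 = -5749)
√(-6242 + J) = √(-6242 - 5749) = √(-11991) = I*√11991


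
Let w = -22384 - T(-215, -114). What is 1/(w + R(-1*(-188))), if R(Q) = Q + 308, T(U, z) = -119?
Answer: -1/21769 ≈ -4.5937e-5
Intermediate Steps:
R(Q) = 308 + Q
w = -22265 (w = -22384 - 1*(-119) = -22384 + 119 = -22265)
1/(w + R(-1*(-188))) = 1/(-22265 + (308 - 1*(-188))) = 1/(-22265 + (308 + 188)) = 1/(-22265 + 496) = 1/(-21769) = -1/21769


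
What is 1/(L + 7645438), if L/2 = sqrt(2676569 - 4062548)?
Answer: 3822719/29226363877880 - I*sqrt(1385979)/29226363877880 ≈ 1.308e-7 - 4.0281e-11*I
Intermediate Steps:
L = 2*I*sqrt(1385979) (L = 2*sqrt(2676569 - 4062548) = 2*sqrt(-1385979) = 2*(I*sqrt(1385979)) = 2*I*sqrt(1385979) ≈ 2354.6*I)
1/(L + 7645438) = 1/(2*I*sqrt(1385979) + 7645438) = 1/(7645438 + 2*I*sqrt(1385979))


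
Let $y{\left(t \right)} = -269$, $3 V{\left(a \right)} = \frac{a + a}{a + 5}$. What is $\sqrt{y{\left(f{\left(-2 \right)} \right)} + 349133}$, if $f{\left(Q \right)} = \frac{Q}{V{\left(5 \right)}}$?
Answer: $8 \sqrt{5451} \approx 590.65$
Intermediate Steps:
$V{\left(a \right)} = \frac{2 a}{3 \left(5 + a\right)}$ ($V{\left(a \right)} = \frac{\left(a + a\right) \frac{1}{a + 5}}{3} = \frac{2 a \frac{1}{5 + a}}{3} = \frac{2 a}{3 \left(5 + a\right)}$)
$f{\left(Q \right)} = 3 Q$ ($f{\left(Q \right)} = \frac{Q}{\frac{2}{3} \cdot 5 \frac{1}{5 + 5}} = \frac{Q}{\frac{2}{3} \cdot 5 \cdot \frac{1}{10}} = Q \frac{1}{\frac{1}{3}} = Q 3 = 3 Q$)
$\sqrt{y{\left(f{\left(-2 \right)} \right)} + 349133} = \sqrt{-269 + 349133} = \sqrt{348864} = 8 \sqrt{5451}$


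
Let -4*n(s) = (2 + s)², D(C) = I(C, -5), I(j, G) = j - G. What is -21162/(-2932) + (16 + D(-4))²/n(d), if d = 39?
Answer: 16091965/2464346 ≈ 6.5299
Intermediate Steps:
D(C) = 5 + C (D(C) = C - 1*(-5) = C + 5 = 5 + C)
n(s) = -(2 + s)²/4
-21162/(-2932) + (16 + D(-4))²/n(d) = -21162/(-2932) + (16 + (5 - 4))²/((-(2 + 39)²/4)) = -21162*(-1/2932) + (16 + 1)²/((-¼*41²)) = 10581/1466 + 17²/((-¼*1681)) = 10581/1466 + 289/(-1681/4) = 10581/1466 + 289*(-4/1681) = 10581/1466 - 1156/1681 = 16091965/2464346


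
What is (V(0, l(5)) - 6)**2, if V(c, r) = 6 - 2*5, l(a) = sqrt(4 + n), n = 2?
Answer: 100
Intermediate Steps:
l(a) = sqrt(6) (l(a) = sqrt(4 + 2) = sqrt(6))
V(c, r) = -4 (V(c, r) = 6 - 10 = -4)
(V(0, l(5)) - 6)**2 = (-4 - 6)**2 = (-10)**2 = 100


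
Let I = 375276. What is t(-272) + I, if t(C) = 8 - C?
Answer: 375556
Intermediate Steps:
t(-272) + I = (8 - 1*(-272)) + 375276 = (8 + 272) + 375276 = 280 + 375276 = 375556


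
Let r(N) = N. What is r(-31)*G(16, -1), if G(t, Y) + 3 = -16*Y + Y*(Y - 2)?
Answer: -496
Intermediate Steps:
G(t, Y) = -3 - 16*Y + Y*(-2 + Y) (G(t, Y) = -3 + (-16*Y + Y*(Y - 2)) = -3 + (-16*Y + Y*(-2 + Y)) = -3 - 16*Y + Y*(-2 + Y))
r(-31)*G(16, -1) = -31*(-3 + (-1)**2 - 18*(-1)) = -31*(-3 + 1 + 18) = -31*16 = -496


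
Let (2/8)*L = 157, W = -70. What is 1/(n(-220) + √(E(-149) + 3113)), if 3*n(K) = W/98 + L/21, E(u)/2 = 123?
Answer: -38619/12956102 + 3969*√3359/12956102 ≈ 0.014774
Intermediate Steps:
E(u) = 246 (E(u) = 2*123 = 246)
L = 628 (L = 4*157 = 628)
n(K) = 613/63 (n(K) = (-70/98 + 628/21)/3 = (-70*1/98 + 628*(1/21))/3 = (-5/7 + 628/21)/3 = (⅓)*(613/21) = 613/63)
1/(n(-220) + √(E(-149) + 3113)) = 1/(613/63 + √(246 + 3113)) = 1/(613/63 + √3359)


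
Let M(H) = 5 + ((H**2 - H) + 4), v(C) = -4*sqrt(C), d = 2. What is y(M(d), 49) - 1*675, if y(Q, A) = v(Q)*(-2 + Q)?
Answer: -675 - 36*sqrt(11) ≈ -794.40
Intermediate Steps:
M(H) = 9 + H**2 - H (M(H) = 5 + (4 + H**2 - H) = 9 + H**2 - H)
y(Q, A) = -4*sqrt(Q)*(-2 + Q) (y(Q, A) = (-4*sqrt(Q))*(-2 + Q) = -4*sqrt(Q)*(-2 + Q))
y(M(d), 49) - 1*675 = 4*sqrt(9 + 2**2 - 1*2)*(2 - (9 + 2**2 - 1*2)) - 1*675 = 4*sqrt(9 + 4 - 2)*(2 - (9 + 4 - 2)) - 675 = 4*sqrt(11)*(2 - 1*11) - 675 = 4*sqrt(11)*(2 - 11) - 675 = 4*sqrt(11)*(-9) - 675 = -36*sqrt(11) - 675 = -675 - 36*sqrt(11)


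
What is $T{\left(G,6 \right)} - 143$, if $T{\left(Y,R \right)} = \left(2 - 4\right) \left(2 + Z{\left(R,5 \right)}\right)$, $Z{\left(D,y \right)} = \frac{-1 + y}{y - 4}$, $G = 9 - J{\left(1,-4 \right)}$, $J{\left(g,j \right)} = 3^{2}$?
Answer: $-155$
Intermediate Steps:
$J{\left(g,j \right)} = 9$
$G = 0$ ($G = 9 - 9 = 0$)
$Z{\left(D,y \right)} = \frac{-1 + y}{-4 + y}$
$T{\left(Y,R \right)} = -12$ ($T{\left(Y,R \right)} = \left(2 - 4\right) \left(2 + \frac{-1 + 5}{-4 + 5}\right) = \left(2 - 4\right) \left(2 + 1^{-1} \cdot 4\right) = - 2 \left(2 + 1 \cdot 4\right) = - 2 \left(2 + 4\right) = \left(-2\right) 6 = -12$)
$T{\left(G,6 \right)} - 143 = -12 - 143 = -155$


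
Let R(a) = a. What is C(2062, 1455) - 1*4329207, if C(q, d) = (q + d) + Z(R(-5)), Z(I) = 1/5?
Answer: -21628449/5 ≈ -4.3257e+6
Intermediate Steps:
Z(I) = ⅕
C(q, d) = ⅕ + d + q (C(q, d) = (q + d) + ⅕ = (d + q) + ⅕ = ⅕ + d + q)
C(2062, 1455) - 1*4329207 = (⅕ + 1455 + 2062) - 1*4329207 = 17586/5 - 4329207 = -21628449/5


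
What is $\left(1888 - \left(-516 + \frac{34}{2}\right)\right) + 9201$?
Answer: $11588$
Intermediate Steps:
$\left(1888 - \left(-516 + \frac{34}{2}\right)\right) + 9201 = \left(1888 + \left(\left(-34\right) \frac{1}{2} + 516\right)\right) + 9201 = \left(1888 + \left(-17 + 516\right)\right) + 9201 = \left(1888 + 499\right) + 9201 = 2387 + 9201 = 11588$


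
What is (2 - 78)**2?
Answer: 5776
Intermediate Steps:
(2 - 78)**2 = (-76)**2 = 5776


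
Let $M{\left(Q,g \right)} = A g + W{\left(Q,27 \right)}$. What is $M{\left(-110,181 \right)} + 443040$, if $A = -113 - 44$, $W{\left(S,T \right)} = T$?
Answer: $414650$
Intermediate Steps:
$A = -157$
$M{\left(Q,g \right)} = 27 - 157 g$ ($M{\left(Q,g \right)} = - 157 g + 27 = 27 - 157 g$)
$M{\left(-110,181 \right)} + 443040 = \left(27 - 28417\right) + 443040 = -28390 + 443040 = 414650$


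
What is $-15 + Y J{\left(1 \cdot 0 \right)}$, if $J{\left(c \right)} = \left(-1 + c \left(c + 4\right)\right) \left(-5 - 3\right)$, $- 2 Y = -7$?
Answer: $13$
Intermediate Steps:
$Y = \frac{7}{2}$ ($Y = \left(- \frac{1}{2}\right) \left(-7\right) = \frac{7}{2} \approx 3.5$)
$J{\left(c \right)} = 8 - 8 c \left(4 + c\right)$ ($J{\left(c \right)} = \left(-1 + c \left(4 + c\right)\right) \left(-8\right) = 8 - 8 c \left(4 + c\right)$)
$-15 + Y J{\left(1 \cdot 0 \right)} = -15 + \frac{7 \left(8 - 32 \cdot 1 \cdot 0 - 8 \left(1 \cdot 0\right)^{2}\right)}{2} = -15 + \frac{7 \left(8 - 0 - 8 \cdot 0^{2}\right)}{2} = -15 + \frac{7 \left(8 + 0 - 0\right)}{2} = -15 + \frac{7 \left(8 + 0 + 0\right)}{2} = -15 + \frac{7}{2} \cdot 8 = -15 + 28 = 13$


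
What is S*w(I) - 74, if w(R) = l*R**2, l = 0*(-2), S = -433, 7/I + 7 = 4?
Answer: -74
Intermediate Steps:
I = -7/3 (I = 7/(-7 + 4) = 7/(-3) = 7*(-1/3) = -7/3 ≈ -2.3333)
l = 0
w(R) = 0 (w(R) = 0*R**2 = 0)
S*w(I) - 74 = -433*0 - 74 = 0 - 74 = -74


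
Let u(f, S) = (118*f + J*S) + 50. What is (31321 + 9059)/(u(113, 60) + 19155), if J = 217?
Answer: 40380/45559 ≈ 0.88632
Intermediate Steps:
u(f, S) = 50 + 118*f + 217*S (u(f, S) = (118*f + 217*S) + 50 = 50 + 118*f + 217*S)
(31321 + 9059)/(u(113, 60) + 19155) = (31321 + 9059)/((50 + 118*113 + 217*60) + 19155) = 40380/((50 + 13334 + 13020) + 19155) = 40380/(26404 + 19155) = 40380/45559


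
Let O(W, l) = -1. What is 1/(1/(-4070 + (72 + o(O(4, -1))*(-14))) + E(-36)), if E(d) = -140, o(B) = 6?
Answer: -4082/571481 ≈ -0.0071428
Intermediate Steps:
1/(1/(-4070 + (72 + o(O(4, -1))*(-14))) + E(-36)) = 1/(1/(-4070 + (72 + 6*(-14))) - 140) = 1/(1/(-4070 + (72 - 84)) - 140) = 1/(1/(-4070 - 12) - 140) = 1/(1/(-4082) - 140) = 1/(-1/4082 - 140) = 1/(-571481/4082) = -4082/571481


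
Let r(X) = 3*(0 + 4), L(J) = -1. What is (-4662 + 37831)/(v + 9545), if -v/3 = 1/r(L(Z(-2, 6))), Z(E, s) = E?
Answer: 132676/38179 ≈ 3.4751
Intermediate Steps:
r(X) = 12 (r(X) = 3*4 = 12)
v = -1/4 (v = -3/12 = -3*1/12 = -1/4 ≈ -0.25000)
(-4662 + 37831)/(v + 9545) = (-4662 + 37831)/(-1/4 + 9545) = 33169/(38179/4) = 33169*(4/38179) = 132676/38179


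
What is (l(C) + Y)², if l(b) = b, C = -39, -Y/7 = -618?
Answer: 18378369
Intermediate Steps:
Y = 4326 (Y = -7*(-618) = 4326)
(l(C) + Y)² = (-39 + 4326)² = 4287² = 18378369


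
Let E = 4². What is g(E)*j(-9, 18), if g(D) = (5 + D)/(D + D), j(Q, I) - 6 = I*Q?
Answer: -819/8 ≈ -102.38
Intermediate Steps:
j(Q, I) = 6 + I*Q
E = 16
g(D) = (5 + D)/(2*D) (g(D) = (5 + D)/((2*D)) = (5 + D)*(1/(2*D)) = (5 + D)/(2*D))
g(E)*j(-9, 18) = ((½)*(5 + 16)/16)*(6 + 18*(-9)) = ((½)*(1/16)*21)*(6 - 162) = (21/32)*(-156) = -819/8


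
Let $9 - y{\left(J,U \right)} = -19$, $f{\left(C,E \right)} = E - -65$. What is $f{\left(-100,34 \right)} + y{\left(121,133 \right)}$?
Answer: $127$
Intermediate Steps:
$f{\left(C,E \right)} = 65 + E$ ($f{\left(C,E \right)} = E + 65 = 65 + E$)
$y{\left(J,U \right)} = 28$ ($y{\left(J,U \right)} = 9 - -19 = 9 + 19 = 28$)
$f{\left(-100,34 \right)} + y{\left(121,133 \right)} = \left(65 + 34\right) + 28 = 99 + 28 = 127$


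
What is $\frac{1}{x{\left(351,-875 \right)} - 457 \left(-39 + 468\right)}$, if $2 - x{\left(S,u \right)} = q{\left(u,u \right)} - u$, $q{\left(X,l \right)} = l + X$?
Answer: $- \frac{1}{195176} \approx -5.1236 \cdot 10^{-6}$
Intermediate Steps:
$q{\left(X,l \right)} = X + l$
$x{\left(S,u \right)} = 2 - u$ ($x{\left(S,u \right)} = 2 - \left(\left(u + u\right) - u\right) = 2 - \left(2 u - u\right) = 2 - u$)
$\frac{1}{x{\left(351,-875 \right)} - 457 \left(-39 + 468\right)} = \frac{1}{\left(2 - -875\right) - 457 \left(-39 + 468\right)} = \frac{1}{\left(2 + 875\right) - 196053} = \frac{1}{877 - 196053} = \frac{1}{-195176} = - \frac{1}{195176}$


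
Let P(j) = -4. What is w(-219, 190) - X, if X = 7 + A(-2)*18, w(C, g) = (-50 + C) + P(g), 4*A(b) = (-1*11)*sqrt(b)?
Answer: -280 + 99*I*sqrt(2)/2 ≈ -280.0 + 70.004*I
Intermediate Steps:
A(b) = -11*sqrt(b)/4 (A(b) = ((-1*11)*sqrt(b))/4 = (-11*sqrt(b))/4 = -11*sqrt(b)/4)
w(C, g) = -54 + C (w(C, g) = (-50 + C) - 4 = -54 + C)
X = 7 - 99*I*sqrt(2)/2 (X = 7 - 11*I*sqrt(2)/4*18 = 7 - 99*I*sqrt(2)/2 ≈ 7.0 - 70.004*I)
w(-219, 190) - X = (-54 - 219) - (7 - 99*I*sqrt(2)/2) = -273 + (-7 + 99*I*sqrt(2)/2) = -280 + 99*I*sqrt(2)/2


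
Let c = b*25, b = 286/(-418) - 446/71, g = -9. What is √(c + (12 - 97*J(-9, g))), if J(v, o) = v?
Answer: 2*√323402515/1349 ≈ 26.662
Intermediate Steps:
b = -9397/1349 (b = 286*(-1/418) - 446*1/71 = -13/19 - 446/71 = -9397/1349 ≈ -6.9659)
c = -234925/1349 (c = -9397/1349*25 = -234925/1349 ≈ -174.15)
√(c + (12 - 97*J(-9, g))) = √(-234925/1349 + (12 - 97*(-9))) = √(-234925/1349 + (12 + 873)) = √(-234925/1349 + 885) = √(958940/1349) = 2*√323402515/1349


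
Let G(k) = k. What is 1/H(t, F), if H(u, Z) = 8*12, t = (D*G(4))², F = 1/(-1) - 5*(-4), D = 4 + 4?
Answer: 1/96 ≈ 0.010417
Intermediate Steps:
D = 8
F = 19 (F = -1 + 20 = 19)
t = 1024 (t = (8*4)² = 32² = 1024)
H(u, Z) = 96
1/H(t, F) = 1/96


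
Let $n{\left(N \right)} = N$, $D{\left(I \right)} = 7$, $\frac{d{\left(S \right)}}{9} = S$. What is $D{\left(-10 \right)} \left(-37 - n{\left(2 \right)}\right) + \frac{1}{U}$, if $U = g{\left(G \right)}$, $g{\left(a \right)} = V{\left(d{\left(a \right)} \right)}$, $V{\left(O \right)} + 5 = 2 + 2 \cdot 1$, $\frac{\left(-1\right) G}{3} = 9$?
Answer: $-274$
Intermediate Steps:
$G = -27$ ($G = \left(-3\right) 9 = -27$)
$d{\left(S \right)} = 9 S$
$V{\left(O \right)} = -1$ ($V{\left(O \right)} = -5 + \left(2 + 2 \cdot 1\right) = -5 + \left(2 + 2\right) = -5 + 4 = -1$)
$g{\left(a \right)} = -1$
$U = -1$
$D{\left(-10 \right)} \left(-37 - n{\left(2 \right)}\right) + \frac{1}{U} = 7 \left(-37 - 2\right) + \frac{1}{-1} = 7 \left(-37 - 2\right) - 1 = 7 \left(-39\right) - 1 = -273 - 1 = -274$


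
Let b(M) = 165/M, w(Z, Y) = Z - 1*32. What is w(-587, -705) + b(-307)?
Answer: -190198/307 ≈ -619.54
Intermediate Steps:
w(Z, Y) = -32 + Z (w(Z, Y) = Z - 32 = -32 + Z)
w(-587, -705) + b(-307) = (-32 - 587) + 165/(-307) = -619 + 165*(-1/307) = -619 - 165/307 = -190198/307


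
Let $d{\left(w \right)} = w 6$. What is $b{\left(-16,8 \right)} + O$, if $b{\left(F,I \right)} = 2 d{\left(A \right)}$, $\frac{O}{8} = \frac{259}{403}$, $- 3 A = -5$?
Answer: $\frac{10132}{403} \approx 25.141$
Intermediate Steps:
$A = \frac{5}{3}$ ($A = \left(- \frac{1}{3}\right) \left(-5\right) = \frac{5}{3} \approx 1.6667$)
$d{\left(w \right)} = 6 w$
$O = \frac{2072}{403}$ ($O = 8 \cdot \frac{259}{403} = \frac{2072}{403} \approx 5.1414$)
$b{\left(F,I \right)} = 20$ ($b{\left(F,I \right)} = 2 \cdot 6 \cdot \frac{5}{3} = 2 \cdot 10 = 20$)
$b{\left(-16,8 \right)} + O = 20 + \frac{2072}{403} = \frac{10132}{403}$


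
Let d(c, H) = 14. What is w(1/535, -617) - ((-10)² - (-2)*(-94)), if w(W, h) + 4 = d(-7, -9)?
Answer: 98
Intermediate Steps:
w(W, h) = 10 (w(W, h) = -4 + 14 = 10)
w(1/535, -617) - ((-10)² - (-2)*(-94)) = 10 - ((-10)² - (-2)*(-94)) = 10 - (100 - 1*188) = 10 - (100 - 188) = 10 - 1*(-88) = 10 + 88 = 98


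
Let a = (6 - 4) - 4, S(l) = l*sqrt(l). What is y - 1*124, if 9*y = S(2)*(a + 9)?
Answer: -124 + 14*sqrt(2)/9 ≈ -121.80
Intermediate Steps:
S(l) = l**(3/2)
a = -2 (a = 2 - 4 = -2)
y = 14*sqrt(2)/9 (y = (2**(3/2)*(-2 + 9))/9 = ((2*sqrt(2))*7)/9 = (14*sqrt(2))/9 = 14*sqrt(2)/9 ≈ 2.1999)
y - 1*124 = 14*sqrt(2)/9 - 1*124 = 14*sqrt(2)/9 - 124 = -124 + 14*sqrt(2)/9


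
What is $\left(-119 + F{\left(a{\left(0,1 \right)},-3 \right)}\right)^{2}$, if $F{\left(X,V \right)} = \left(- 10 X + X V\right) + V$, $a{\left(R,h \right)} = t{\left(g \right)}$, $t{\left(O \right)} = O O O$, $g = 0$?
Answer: $14884$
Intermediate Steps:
$t{\left(O \right)} = O^{3}$ ($t{\left(O \right)} = O^{2} O = O^{3}$)
$a{\left(R,h \right)} = 0$ ($a{\left(R,h \right)} = 0^{3} = 0$)
$F{\left(X,V \right)} = V - 10 X + V X$ ($F{\left(X,V \right)} = \left(- 10 X + V X\right) + V = V - 10 X + V X$)
$\left(-119 + F{\left(a{\left(0,1 \right)},-3 \right)}\right)^{2} = \left(-119 - 3\right)^{2} = \left(-122\right)^{2} = 14884$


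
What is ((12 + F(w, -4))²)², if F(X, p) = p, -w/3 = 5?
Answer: 4096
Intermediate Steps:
w = -15 (w = -3*5 = -15)
((12 + F(w, -4))²)² = ((12 - 4)²)² = (8²)² = 64² = 4096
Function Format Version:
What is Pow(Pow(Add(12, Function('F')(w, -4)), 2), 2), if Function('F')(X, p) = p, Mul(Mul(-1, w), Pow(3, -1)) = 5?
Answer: 4096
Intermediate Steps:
w = -15 (w = Mul(-3, 5) = -15)
Pow(Pow(Add(12, Function('F')(w, -4)), 2), 2) = Pow(Pow(Add(12, -4), 2), 2) = Pow(Pow(8, 2), 2) = Pow(64, 2) = 4096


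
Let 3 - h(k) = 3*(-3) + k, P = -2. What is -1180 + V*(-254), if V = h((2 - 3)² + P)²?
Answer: -44106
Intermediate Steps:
h(k) = 12 - k (h(k) = 3 - (3*(-3) + k) = 3 - (-9 + k) = 3 + (9 - k) = 12 - k)
V = 169 (V = (12 - ((2 - 3)² - 2))² = (12 - ((-1)² - 2))² = (12 - (1 - 2))² = (12 - 1*(-1))² = (12 + 1)² = 13² = 169)
-1180 + V*(-254) = -1180 + 169*(-254) = -1180 - 42926 = -44106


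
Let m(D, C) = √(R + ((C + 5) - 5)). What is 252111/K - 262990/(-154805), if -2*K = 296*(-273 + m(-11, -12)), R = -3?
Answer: 129105677779/16265600192 + 84037*I*√15/3677504 ≈ 7.9373 + 0.088504*I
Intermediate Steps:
m(D, C) = √(-3 + C) (m(D, C) = √(-3 + ((C + 5) - 5)) = √(-3 + ((5 + C) - 5)) = √(-3 + C))
K = 40404 - 148*I*√15 (K = -148*(-273 + √(-3 - 12)) = -148*(-273 + √(-15)) = -148*(-273 + I*√15) = -(-80808 + 296*I*√15)/2 = 40404 - 148*I*√15 ≈ 40404.0 - 573.2*I)
252111/K - 262990/(-154805) = 252111/(40404 - 148*I*√15) - 262990/(-154805) = 252111/(40404 - 148*I*√15) - 262990*(-1/154805) = 252111/(40404 - 148*I*√15) + 7514/4423 = 7514/4423 + 252111/(40404 - 148*I*√15)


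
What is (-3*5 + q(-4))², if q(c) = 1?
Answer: 196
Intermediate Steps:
(-3*5 + q(-4))² = (-3*5 + 1)² = (-15 + 1)² = (-14)² = 196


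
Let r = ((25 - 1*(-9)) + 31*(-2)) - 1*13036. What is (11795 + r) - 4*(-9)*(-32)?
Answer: -2421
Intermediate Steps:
r = -13064 (r = ((25 + 9) - 62) - 13036 = (34 - 62) - 13036 = -28 - 13036 = -13064)
(11795 + r) - 4*(-9)*(-32) = (11795 - 13064) - 4*(-9)*(-32) = -1269 + 36*(-32) = -1269 - 1152 = -2421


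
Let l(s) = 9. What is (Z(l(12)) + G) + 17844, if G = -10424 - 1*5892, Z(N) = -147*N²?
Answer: -10379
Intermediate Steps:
G = -16316 (G = -10424 - 5892 = -16316)
(Z(l(12)) + G) + 17844 = (-147*9² - 16316) + 17844 = (-147*81 - 16316) + 17844 = (-11907 - 16316) + 17844 = -28223 + 17844 = -10379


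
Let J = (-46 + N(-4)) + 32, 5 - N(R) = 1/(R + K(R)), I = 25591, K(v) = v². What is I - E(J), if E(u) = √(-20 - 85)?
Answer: 25591 - I*√105 ≈ 25591.0 - 10.247*I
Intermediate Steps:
N(R) = 5 - 1/(R + R²)
J = -109/12 (J = (-46 + (-1 + 5*(-4) + 5*(-4)²)/((-4)*(1 - 4))) + 32 = (-46 - ¼*(-1 - 20 + 5*16)/(-3)) + 32 = (-46 - ¼*(-⅓)*(-1 - 20 + 80)) + 32 = (-46 - ¼*(-⅓)*59) + 32 = (-46 + 59/12) + 32 = -493/12 + 32 = -109/12 ≈ -9.0833)
E(u) = I*√105 (E(u) = √(-105) = I*√105)
I - E(J) = 25591 - I*√105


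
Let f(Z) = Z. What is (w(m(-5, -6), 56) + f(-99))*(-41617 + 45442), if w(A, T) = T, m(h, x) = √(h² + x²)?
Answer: -164475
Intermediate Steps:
(w(m(-5, -6), 56) + f(-99))*(-41617 + 45442) = (56 - 99)*(-41617 + 45442) = -43*3825 = -164475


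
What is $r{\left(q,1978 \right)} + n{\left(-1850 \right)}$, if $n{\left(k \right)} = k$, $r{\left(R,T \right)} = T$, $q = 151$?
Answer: $128$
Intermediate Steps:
$r{\left(q,1978 \right)} + n{\left(-1850 \right)} = 1978 - 1850 = 128$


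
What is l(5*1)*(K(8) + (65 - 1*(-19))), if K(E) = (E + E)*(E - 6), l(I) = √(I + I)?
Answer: 116*√10 ≈ 366.82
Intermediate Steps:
l(I) = √2*√I (l(I) = √(2*I) = √2*√I)
K(E) = 2*E*(-6 + E) (K(E) = (2*E)*(-6 + E) = 2*E*(-6 + E))
l(5*1)*(K(8) + (65 - 1*(-19))) = (√2*√(5*1))*(2*8*(-6 + 8) + (65 - 1*(-19))) = (√2*√5)*(2*8*2 + (65 + 19)) = √10*(32 + 84) = √10*116 = 116*√10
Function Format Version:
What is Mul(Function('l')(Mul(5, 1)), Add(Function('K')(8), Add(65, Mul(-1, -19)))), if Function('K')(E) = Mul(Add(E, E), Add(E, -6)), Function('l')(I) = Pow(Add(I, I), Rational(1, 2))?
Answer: Mul(116, Pow(10, Rational(1, 2))) ≈ 366.82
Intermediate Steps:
Function('l')(I) = Mul(Pow(2, Rational(1, 2)), Pow(I, Rational(1, 2))) (Function('l')(I) = Pow(Mul(2, I), Rational(1, 2)) = Mul(Pow(2, Rational(1, 2)), Pow(I, Rational(1, 2))))
Function('K')(E) = Mul(2, E, Add(-6, E)) (Function('K')(E) = Mul(Mul(2, E), Add(-6, E)) = Mul(2, E, Add(-6, E)))
Mul(Function('l')(Mul(5, 1)), Add(Function('K')(8), Add(65, Mul(-1, -19)))) = Mul(Mul(Pow(2, Rational(1, 2)), Pow(Mul(5, 1), Rational(1, 2))), Add(Mul(2, 8, Add(-6, 8)), Add(65, Mul(-1, -19)))) = Mul(Mul(Pow(2, Rational(1, 2)), Pow(5, Rational(1, 2))), Add(Mul(2, 8, 2), Add(65, 19))) = Mul(Pow(10, Rational(1, 2)), Add(32, 84)) = Mul(Pow(10, Rational(1, 2)), 116) = Mul(116, Pow(10, Rational(1, 2)))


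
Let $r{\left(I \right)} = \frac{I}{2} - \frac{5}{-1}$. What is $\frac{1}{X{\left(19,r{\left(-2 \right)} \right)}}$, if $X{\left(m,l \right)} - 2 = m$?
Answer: $\frac{1}{21} \approx 0.047619$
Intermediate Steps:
$r{\left(I \right)} = 5 + \frac{I}{2}$ ($r{\left(I \right)} = I \frac{1}{2} - -5 = \frac{I}{2} + 5 = 5 + \frac{I}{2}$)
$X{\left(m,l \right)} = 2 + m$
$\frac{1}{X{\left(19,r{\left(-2 \right)} \right)}} = \frac{1}{2 + 19} = \frac{1}{21}$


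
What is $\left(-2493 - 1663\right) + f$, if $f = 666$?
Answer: $-3490$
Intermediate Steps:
$\left(-2493 - 1663\right) + f = \left(-2493 - 1663\right) + 666 = -4156 + 666 = -3490$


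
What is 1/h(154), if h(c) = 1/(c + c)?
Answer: 308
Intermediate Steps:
h(c) = 1/(2*c)
1/h(154) = 1/((1/2)/154) = 1/((1/2)*(1/154)) = 1/(1/308) = 308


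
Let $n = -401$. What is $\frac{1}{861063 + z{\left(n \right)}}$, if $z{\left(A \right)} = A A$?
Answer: $\frac{1}{1021864} \approx 9.786 \cdot 10^{-7}$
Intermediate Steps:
$z{\left(A \right)} = A^{2}$
$\frac{1}{861063 + z{\left(n \right)}} = \frac{1}{861063 + \left(-401\right)^{2}} = \frac{1}{861063 + 160801} = \frac{1}{1021864}$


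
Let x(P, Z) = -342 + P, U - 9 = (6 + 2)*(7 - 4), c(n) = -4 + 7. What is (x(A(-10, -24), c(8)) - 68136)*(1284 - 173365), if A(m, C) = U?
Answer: 11778084045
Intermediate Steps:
c(n) = 3
U = 33 (U = 9 + (6 + 2)*(7 - 4) = 9 + 8*3 = 9 + 24 = 33)
A(m, C) = 33
(x(A(-10, -24), c(8)) - 68136)*(1284 - 173365) = ((-342 + 33) - 68136)*(1284 - 173365) = (-309 - 68136)*(-172081) = -68445*(-172081) = 11778084045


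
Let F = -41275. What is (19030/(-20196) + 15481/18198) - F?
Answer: 6384526661/154683 ≈ 41275.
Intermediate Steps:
(19030/(-20196) + 15481/18198) - F = (19030/(-20196) + 15481/18198) - 1*(-41275) = (19030*(-1/20196) + 15481*(1/18198)) + 41275 = (-865/918 + 15481/18198) + 41275 = -14164/154683 + 41275 = 6384526661/154683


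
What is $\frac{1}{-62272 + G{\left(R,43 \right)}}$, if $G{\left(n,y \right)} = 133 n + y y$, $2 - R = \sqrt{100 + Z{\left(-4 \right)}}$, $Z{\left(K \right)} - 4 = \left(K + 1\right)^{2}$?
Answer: $- \frac{60157}{3616865792} + \frac{133 \sqrt{113}}{3616865792} \approx -1.6241 \cdot 10^{-5}$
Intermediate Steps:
$Z{\left(K \right)} = 4 + \left(1 + K\right)^{2}$ ($Z{\left(K \right)} = 4 + \left(K + 1\right)^{2} = 4 + \left(1 + K\right)^{2}$)
$R = 2 - \sqrt{113}$ ($R = 2 - \sqrt{100 + \left(4 + \left(1 - 4\right)^{2}\right)} = 2 - \sqrt{100 + \left(4 + \left(-3\right)^{2}\right)} = 2 - \sqrt{100 + \left(4 + 9\right)} = 2 - \sqrt{100 + 13} = 2 - \sqrt{113} \approx -8.6301$)
$G{\left(n,y \right)} = y^{2} + 133 n$ ($G{\left(n,y \right)} = 133 n + y^{2} = y^{2} + 133 n$)
$\frac{1}{-62272 + G{\left(R,43 \right)}} = \frac{1}{-62272 + \left(43^{2} + 133 \left(2 - \sqrt{113}\right)\right)} = \frac{1}{-62272 + \left(1849 + \left(266 - 133 \sqrt{113}\right)\right)} = \frac{1}{-62272 + \left(2115 - 133 \sqrt{113}\right)} = \frac{1}{-60157 - 133 \sqrt{113}}$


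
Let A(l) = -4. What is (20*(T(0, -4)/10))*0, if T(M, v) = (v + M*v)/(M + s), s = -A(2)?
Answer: 0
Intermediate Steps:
s = 4 (s = -1*(-4) = 4)
T(M, v) = (v + M*v)/(4 + M) (T(M, v) = (v + M*v)/(M + 4) = (v + M*v)/(4 + M))
(20*(T(0, -4)/10))*0 = (20*(-4*(1 + 0)/(4 + 0)/10))*0 = (20*(-4*1/4*(⅒)))*0 = (20*(-4*¼*1*(⅒)))*0 = (20*(-1*⅒))*0 = (20*(-⅒))*0 = -2*0 = 0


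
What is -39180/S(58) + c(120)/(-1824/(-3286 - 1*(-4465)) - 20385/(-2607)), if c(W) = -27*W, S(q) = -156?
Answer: -7390795045/27847079 ≈ -265.41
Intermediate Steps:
-39180/S(58) + c(120)/(-1824/(-3286 - 1*(-4465)) - 20385/(-2607)) = -39180/(-156) + (-27*120)/(-1824/(-3286 - 1*(-4465)) - 20385/(-2607)) = -39180*(-1/156) - 3240/(-1824/(-3286 + 4465) - 20385*(-1/2607)) = 3265/13 - 3240/(-1824/1179 + 6795/869) = 3265/13 - 3240/(-1824*1/1179 + 6795/869) = 3265/13 - 3240/(-608/393 + 6795/869) = 3265/13 - 3240/2142083/341517 = 3265/13 - 3240*341517/2142083 = 3265/13 - 1106515080/2142083 = -7390795045/27847079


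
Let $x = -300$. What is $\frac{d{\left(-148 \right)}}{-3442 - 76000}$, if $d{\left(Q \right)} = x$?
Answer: $\frac{150}{39721} \approx 0.0037763$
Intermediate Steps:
$d{\left(Q \right)} = -300$
$\frac{d{\left(-148 \right)}}{-3442 - 76000} = - \frac{300}{-3442 - 76000} = - \frac{300}{-79442} = \left(-300\right) \left(- \frac{1}{79442}\right) = \frac{150}{39721}$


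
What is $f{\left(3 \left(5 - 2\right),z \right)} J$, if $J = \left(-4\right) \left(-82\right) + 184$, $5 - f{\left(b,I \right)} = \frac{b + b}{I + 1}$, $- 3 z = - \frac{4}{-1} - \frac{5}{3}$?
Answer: $-38912$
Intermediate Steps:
$z = - \frac{7}{9}$ ($z = - \frac{- \frac{4}{-1} - \frac{5}{3}}{3} = - \frac{\left(-4\right) \left(-1\right) - \frac{5}{3}}{3} = - \frac{4 - \frac{5}{3}}{3} = \left(- \frac{1}{3}\right) \frac{7}{3} = - \frac{7}{9} \approx -0.77778$)
$f{\left(b,I \right)} = 5 - \frac{2 b}{1 + I}$ ($f{\left(b,I \right)} = 5 - \frac{b + b}{I + 1} = 5 - \frac{2 b}{1 + I}$)
$J = 512$ ($J = 328 + 184 = 512$)
$f{\left(3 \left(5 - 2\right),z \right)} J = \frac{5 - 2 \cdot 3 \left(5 - 2\right) + 5 \left(- \frac{7}{9}\right)}{1 - \frac{7}{9}} \cdot 512 = \frac{5 - 2 \cdot 3 \cdot 3 - \frac{35}{9}}{\frac{2}{9}} \cdot 512 = \frac{9 \left(5 - 18 - \frac{35}{9}\right)}{2} \cdot 512 = \frac{9}{2} \left(- \frac{152}{9}\right) 512 = \left(-76\right) 512 = -38912$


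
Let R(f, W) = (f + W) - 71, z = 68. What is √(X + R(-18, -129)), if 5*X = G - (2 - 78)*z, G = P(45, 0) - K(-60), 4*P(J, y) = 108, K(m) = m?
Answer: 7*√17 ≈ 28.862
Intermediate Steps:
P(J, y) = 27 (P(J, y) = (¼)*108 = 27)
R(f, W) = -71 + W + f (R(f, W) = (W + f) - 71 = -71 + W + f)
G = 87 (G = 27 - 1*(-60) = 27 + 60 = 87)
X = 1051 (X = (87 - (2 - 78)*68)/5 = (87 - (-76)*68)/5 = (87 - 1*(-5168))/5 = (87 + 5168)/5 = (⅕)*5255 = 1051)
√(X + R(-18, -129)) = √(1051 + (-71 - 129 - 18)) = √(1051 - 218) = √833 = 7*√17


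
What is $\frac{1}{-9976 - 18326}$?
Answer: $- \frac{1}{28302} \approx -3.5333 \cdot 10^{-5}$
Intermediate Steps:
$\frac{1}{-9976 - 18326} = \frac{1}{-28302} = - \frac{1}{28302}$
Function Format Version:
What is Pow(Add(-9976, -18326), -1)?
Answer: Rational(-1, 28302) ≈ -3.5333e-5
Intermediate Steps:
Pow(Add(-9976, -18326), -1) = Pow(-28302, -1) = Rational(-1, 28302)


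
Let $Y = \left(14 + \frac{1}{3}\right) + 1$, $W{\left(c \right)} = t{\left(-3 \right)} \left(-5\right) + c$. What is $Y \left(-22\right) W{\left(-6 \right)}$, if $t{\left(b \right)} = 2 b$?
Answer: $-8096$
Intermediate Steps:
$W{\left(c \right)} = 30 + c$ ($W{\left(c \right)} = 2 \left(-3\right) \left(-5\right) + c = \left(-6\right) \left(-5\right) + c = 30 + c$)
$Y = \frac{46}{3}$ ($Y = \left(14 + \frac{1}{3}\right) + 1 = \frac{43}{3} + 1 = \frac{46}{3} \approx 15.333$)
$Y \left(-22\right) W{\left(-6 \right)} = \frac{46}{3} \left(-22\right) \left(30 - 6\right) = \left(- \frac{1012}{3}\right) 24 = -8096$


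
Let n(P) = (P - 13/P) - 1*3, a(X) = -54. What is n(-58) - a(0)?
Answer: -393/58 ≈ -6.7759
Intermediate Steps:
n(P) = -3 + P - 13/P (n(P) = (P - 13/P) - 3 = -3 + P - 13/P)
n(-58) - a(0) = (-3 - 58 - 13/(-58)) - 1*(-54) = (-3 - 58 - 13*(-1/58)) + 54 = (-3 - 58 + 13/58) + 54 = -3525/58 + 54 = -393/58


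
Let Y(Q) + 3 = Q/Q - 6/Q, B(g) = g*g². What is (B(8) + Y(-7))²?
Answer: 12787776/49 ≈ 2.6098e+5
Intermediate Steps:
B(g) = g³
Y(Q) = -2 - 6/Q (Y(Q) = -3 + (Q/Q - 6/Q) = -3 + (1 - 6/Q) = -2 - 6/Q)
(B(8) + Y(-7))² = (8³ + (-2 - 6/(-7)))² = (512 + (-2 - 6*(-⅐)))² = (512 + (-2 + 6/7))² = (512 - 8/7)² = (3576/7)² = 12787776/49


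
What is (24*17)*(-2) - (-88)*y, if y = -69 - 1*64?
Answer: -12520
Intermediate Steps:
y = -133 (y = -69 - 64 = -133)
(24*17)*(-2) - (-88)*y = (24*17)*(-2) - (-88)*(-133) = 408*(-2) - 1*11704 = -816 - 11704 = -12520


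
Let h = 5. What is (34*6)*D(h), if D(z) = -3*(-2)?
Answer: 1224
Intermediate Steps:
D(z) = 6
(34*6)*D(h) = (34*6)*6 = 204*6 = 1224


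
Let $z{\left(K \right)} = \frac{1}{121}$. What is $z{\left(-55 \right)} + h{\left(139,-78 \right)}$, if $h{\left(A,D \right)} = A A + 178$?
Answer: $\frac{2359380}{121} \approx 19499.0$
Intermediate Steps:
$z{\left(K \right)} = \frac{1}{121}$
$h{\left(A,D \right)} = 178 + A^{2}$ ($h{\left(A,D \right)} = A^{2} + 178 = 178 + A^{2}$)
$z{\left(-55 \right)} + h{\left(139,-78 \right)} = \frac{1}{121} + \left(178 + 139^{2}\right) = \frac{1}{121} + \left(178 + 19321\right) = \frac{1}{121} + 19499 = \frac{2359380}{121}$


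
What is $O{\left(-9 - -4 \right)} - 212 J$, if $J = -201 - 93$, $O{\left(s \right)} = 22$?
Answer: $62350$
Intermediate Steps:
$J = -294$
$O{\left(-9 - -4 \right)} - 212 J = 22 - -62328 = 22 + 62328 = 62350$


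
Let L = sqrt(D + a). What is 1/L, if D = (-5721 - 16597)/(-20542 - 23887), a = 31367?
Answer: sqrt(61917443364469)/1393626761 ≈ 0.0056463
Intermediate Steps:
D = 22318/44429 (D = -22318/(-44429) = -22318*(-1/44429) = 22318/44429 ≈ 0.50233)
L = sqrt(61917443364469)/44429 (L = sqrt(22318/44429 + 31367) = sqrt(1393626761/44429) = sqrt(61917443364469)/44429 ≈ 177.11)
1/L = 1/(sqrt(61917443364469)/44429) = sqrt(61917443364469)/1393626761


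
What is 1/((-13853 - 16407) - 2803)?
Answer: -1/33063 ≈ -3.0245e-5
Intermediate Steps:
1/((-13853 - 16407) - 2803) = 1/(-30260 - 2803) = 1/(-33063) = -1/33063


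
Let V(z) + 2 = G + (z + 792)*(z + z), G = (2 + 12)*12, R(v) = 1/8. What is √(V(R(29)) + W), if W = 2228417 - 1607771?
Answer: √39744642/8 ≈ 788.04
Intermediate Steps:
R(v) = ⅛
G = 168 (G = 14*12 = 168)
W = 620646
V(z) = 166 + 2*z*(792 + z) (V(z) = -2 + (168 + (z + 792)*(z + z)) = -2 + (168 + (792 + z)*(2*z)) = -2 + (168 + 2*z*(792 + z)) = 166 + 2*z*(792 + z))
√(V(R(29)) + W) = √((166 + 2*(⅛)² + 1584*(⅛)) + 620646) = √((166 + 2*(1/64) + 198) + 620646) = √((166 + 1/32 + 198) + 620646) = √(11649/32 + 620646) = √(19872321/32) = √39744642/8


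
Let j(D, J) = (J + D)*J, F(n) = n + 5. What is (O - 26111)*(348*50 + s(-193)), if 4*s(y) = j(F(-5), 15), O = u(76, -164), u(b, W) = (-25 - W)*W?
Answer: -3414931275/4 ≈ -8.5373e+8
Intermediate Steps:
F(n) = 5 + n
u(b, W) = W*(-25 - W)
j(D, J) = J*(D + J) (j(D, J) = (D + J)*J = J*(D + J))
O = -22796 (O = -1*(-164)*(25 - 164) = -1*(-164)*(-139) = -22796)
s(y) = 225/4 (s(y) = (15*((5 - 5) + 15))/4 = (15*(0 + 15))/4 = (15*15)/4 = (¼)*225 = 225/4)
(O - 26111)*(348*50 + s(-193)) = (-22796 - 26111)*(348*50 + 225/4) = -48907*(17400 + 225/4) = -48907*69825/4 = -3414931275/4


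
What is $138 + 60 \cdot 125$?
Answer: $7638$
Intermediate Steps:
$138 + 60 \cdot 125 = 138 + 7500 = 7638$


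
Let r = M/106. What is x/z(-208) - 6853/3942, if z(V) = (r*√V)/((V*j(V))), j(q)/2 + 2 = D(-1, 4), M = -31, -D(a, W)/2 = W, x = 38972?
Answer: -6853/3942 + 330482560*I*√13/31 ≈ -1.7385 + 3.8438e+7*I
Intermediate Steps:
D(a, W) = -2*W
j(q) = -20 (j(q) = -4 + 2*(-2*4) = -4 + 2*(-8) = -4 - 16 = -20)
r = -31/106 ≈ -0.29245
z(V) = 31/(2120*√V) (z(V) = (-31*√V/106)/((V*(-20))) = (-31*√V/106)/((-20*V)) = (-31*√V/106)*(-1/(20*V)) = 31/(2120*√V))
x/z(-208) - 6853/3942 = 38972/((31/(2120*√(-208)))) - 6853/3942 = 38972/((31*(-I*√13/52)/2120)) - 6853*1/3942 = 38972/((-31*I*√13/110240)) - 6853/3942 = 38972*(8480*I*√13/31) - 6853/3942 = 330482560*I*√13/31 - 6853/3942 = -6853/3942 + 330482560*I*√13/31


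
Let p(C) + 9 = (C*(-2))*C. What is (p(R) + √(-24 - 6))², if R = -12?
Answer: (297 - I*√30)² ≈ 88179.0 - 3253.5*I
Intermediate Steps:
p(C) = -9 - 2*C² (p(C) = -9 + (C*(-2))*C = -9 + (-2*C)*C = -9 - 2*C²)
(p(R) + √(-24 - 6))² = ((-9 - 2*(-12)²) + √(-24 - 6))² = ((-9 - 2*144) + √(-30))² = ((-9 - 288) + I*√30)² = (-297 + I*√30)²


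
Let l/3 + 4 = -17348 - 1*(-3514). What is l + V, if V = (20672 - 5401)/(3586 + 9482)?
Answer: -542489681/13068 ≈ -41513.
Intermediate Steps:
l = -41514 (l = -12 + 3*(-17348 - 1*(-3514)) = -12 + 3*(-17348 + 3514) = -12 + 3*(-13834) = -12 - 41502 = -41514)
V = 15271/13068 ≈ 1.1686
l + V = -41514 + 15271/13068 = -542489681/13068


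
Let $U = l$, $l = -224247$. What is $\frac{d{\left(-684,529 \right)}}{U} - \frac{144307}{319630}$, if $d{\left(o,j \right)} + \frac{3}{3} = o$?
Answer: $- \frac{32141465279}{71676068610} \approx -0.44843$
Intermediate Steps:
$d{\left(o,j \right)} = -1 + o$
$U = -224247$
$\frac{d{\left(-684,529 \right)}}{U} - \frac{144307}{319630} = \frac{-1 - 684}{-224247} - \frac{144307}{319630} = \left(-685\right) \left(- \frac{1}{224247}\right) - \frac{144307}{319630} = \frac{685}{224247} - \frac{144307}{319630} = - \frac{32141465279}{71676068610}$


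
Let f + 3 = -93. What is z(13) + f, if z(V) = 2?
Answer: -94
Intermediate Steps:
f = -96 (f = -3 - 93 = -96)
z(13) + f = 2 - 96 = -94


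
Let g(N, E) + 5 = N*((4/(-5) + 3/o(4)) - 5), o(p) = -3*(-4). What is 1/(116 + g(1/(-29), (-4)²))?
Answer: 580/64491 ≈ 0.0089935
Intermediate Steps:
o(p) = 12
g(N, E) = -5 - 111*N/20 (g(N, E) = -5 + N*((4/(-5) + 3/12) - 5) = -5 + N*((4*(-⅕) + 3*(1/12)) - 5) = -5 + N*((-⅘ + ¼) - 5) = -5 + N*(-11/20 - 5) = -5 + N*(-111/20) = -5 - 111*N/20)
1/(116 + g(1/(-29), (-4)²)) = 1/(116 + (-5 - 111/20/(-29))) = 1/(116 + (-5 - 111/20*(-1/29))) = 1/(116 + (-5 + 111/580)) = 1/(116 - 2789/580) = 1/(64491/580) = 580/64491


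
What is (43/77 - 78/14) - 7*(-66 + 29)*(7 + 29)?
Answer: 717562/77 ≈ 9319.0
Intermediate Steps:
(43/77 - 78/14) - 7*(-66 + 29)*(7 + 29) = (43*(1/77) - 78*1/14) - (-259)*36 = (43/77 - 39/7) - 7*(-1332) = -386/77 + 9324 = 717562/77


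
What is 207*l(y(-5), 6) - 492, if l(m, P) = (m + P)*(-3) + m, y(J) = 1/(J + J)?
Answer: -20883/5 ≈ -4176.6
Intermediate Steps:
y(J) = 1/(2*J)
l(m, P) = -3*P - 2*m (l(m, P) = (P + m)*(-3) + m = (-3*P - 3*m) + m = -3*P - 2*m)
207*l(y(-5), 6) - 492 = 207*(-3*6 - 1/(-5)) - 492 = 207*(-18 - (-1)/5) - 492 = 207*(-18 - 2*(-⅒)) - 492 = 207*(-18 + ⅕) - 492 = 207*(-89/5) - 492 = -18423/5 - 492 = -20883/5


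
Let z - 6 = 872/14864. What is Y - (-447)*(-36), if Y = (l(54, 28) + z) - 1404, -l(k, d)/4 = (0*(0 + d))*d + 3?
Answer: -32518607/1858 ≈ -17502.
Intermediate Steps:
z = 11257/1858 (z = 6 + 872/14864 = 6 + 872*(1/14864) = 6 + 109/1858 = 11257/1858 ≈ 6.0587)
l(k, d) = -12 (l(k, d) = -4*((0*(0 + d))*d + 3) = -4*((0*d)*d + 3) = -4*(0*d + 3) = -4*(0 + 3) = -4*3 = -12)
Y = -2619671/1858 (Y = (-12 + 11257/1858) - 1404 = -11039/1858 - 1404 = -2619671/1858 ≈ -1409.9)
Y - (-447)*(-36) = -2619671/1858 - (-447)*(-36) = -2619671/1858 - 1*16092 = -2619671/1858 - 16092 = -32518607/1858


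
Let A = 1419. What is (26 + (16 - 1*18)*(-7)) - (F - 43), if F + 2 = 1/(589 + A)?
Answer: 170679/2008 ≈ 85.000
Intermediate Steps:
F = -4015/2008 (F = -2 + 1/(589 + 1419) = -2 + 1/2008 = -4015/2008 ≈ -1.9995)
(26 + (16 - 1*18)*(-7)) - (F - 43) = (26 + (16 - 1*18)*(-7)) - (-4015/2008 - 43) = (26 + (16 - 18)*(-7)) - 1*(-90359/2008) = (26 - 2*(-7)) + 90359/2008 = (26 + 14) + 90359/2008 = 40 + 90359/2008 = 170679/2008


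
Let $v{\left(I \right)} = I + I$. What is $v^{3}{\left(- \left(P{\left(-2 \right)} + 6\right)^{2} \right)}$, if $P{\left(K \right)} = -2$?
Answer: $-32768$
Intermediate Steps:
$v{\left(I \right)} = 2 I$
$v^{3}{\left(- \left(P{\left(-2 \right)} + 6\right)^{2} \right)} = \left(2 \left(- \left(-2 + 6\right)^{2}\right)\right)^{3} = \left(2 \left(- 4^{2}\right)\right)^{3} = \left(2 \left(\left(-1\right) 16\right)\right)^{3} = \left(2 \left(-16\right)\right)^{3} = \left(-32\right)^{3} = -32768$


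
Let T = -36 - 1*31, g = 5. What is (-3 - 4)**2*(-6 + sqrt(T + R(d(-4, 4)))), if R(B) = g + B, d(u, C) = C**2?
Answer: -294 + 49*I*sqrt(46) ≈ -294.0 + 332.33*I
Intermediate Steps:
R(B) = 5 + B
T = -67 (T = -36 - 31 = -67)
(-3 - 4)**2*(-6 + sqrt(T + R(d(-4, 4)))) = (-3 - 4)**2*(-6 + sqrt(-67 + (5 + 4**2))) = (-7)**2*(-6 + sqrt(-67 + (5 + 16))) = 49*(-6 + sqrt(-67 + 21)) = 49*(-6 + sqrt(-46)) = 49*(-6 + I*sqrt(46)) = -294 + 49*I*sqrt(46)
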